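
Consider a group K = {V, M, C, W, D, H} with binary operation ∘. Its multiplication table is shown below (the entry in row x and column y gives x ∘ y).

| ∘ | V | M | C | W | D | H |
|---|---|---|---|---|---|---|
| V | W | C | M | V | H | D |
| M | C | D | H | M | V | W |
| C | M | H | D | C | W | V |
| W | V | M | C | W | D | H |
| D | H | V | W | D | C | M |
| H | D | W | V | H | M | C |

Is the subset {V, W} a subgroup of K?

{V, W} contains the identity W.
Checking products: every product of two elements of {V, W} (read from the table) lies in {V, W}, so the set is closed.
In a finite group, a nonempty closed subset is a subgroup. So {V, W} ≤ K.
(Structurally, K here is isomorphic to the cyclic group Z_6.)

Yes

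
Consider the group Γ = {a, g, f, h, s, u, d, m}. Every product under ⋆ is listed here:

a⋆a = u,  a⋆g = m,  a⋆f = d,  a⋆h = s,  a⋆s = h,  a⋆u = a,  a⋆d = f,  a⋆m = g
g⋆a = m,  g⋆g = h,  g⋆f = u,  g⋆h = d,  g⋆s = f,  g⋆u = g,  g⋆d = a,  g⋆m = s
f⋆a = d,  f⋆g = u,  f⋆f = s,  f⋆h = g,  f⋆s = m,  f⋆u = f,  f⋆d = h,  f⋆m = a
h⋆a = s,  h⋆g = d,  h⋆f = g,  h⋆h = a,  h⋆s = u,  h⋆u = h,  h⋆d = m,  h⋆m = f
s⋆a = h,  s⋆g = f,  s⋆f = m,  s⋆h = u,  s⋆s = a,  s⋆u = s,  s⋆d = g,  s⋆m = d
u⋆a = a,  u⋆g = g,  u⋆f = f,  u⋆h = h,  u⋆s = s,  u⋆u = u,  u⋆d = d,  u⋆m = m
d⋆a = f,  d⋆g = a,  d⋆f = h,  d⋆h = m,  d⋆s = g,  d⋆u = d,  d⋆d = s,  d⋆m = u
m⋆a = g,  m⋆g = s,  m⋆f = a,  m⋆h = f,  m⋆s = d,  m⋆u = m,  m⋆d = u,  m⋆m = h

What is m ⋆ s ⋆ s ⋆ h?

d

m ⋆ s = d
d ⋆ s = g
g ⋆ h = d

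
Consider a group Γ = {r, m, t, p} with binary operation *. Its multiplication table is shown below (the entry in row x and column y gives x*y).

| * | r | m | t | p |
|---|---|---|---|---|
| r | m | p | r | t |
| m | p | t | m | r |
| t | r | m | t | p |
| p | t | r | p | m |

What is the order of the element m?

2

The identity element is t (its row matches the header).
m^1 = m
m^2 = m*m = t
The first power of m equal to the identity is m^2, so ord(m) = 2.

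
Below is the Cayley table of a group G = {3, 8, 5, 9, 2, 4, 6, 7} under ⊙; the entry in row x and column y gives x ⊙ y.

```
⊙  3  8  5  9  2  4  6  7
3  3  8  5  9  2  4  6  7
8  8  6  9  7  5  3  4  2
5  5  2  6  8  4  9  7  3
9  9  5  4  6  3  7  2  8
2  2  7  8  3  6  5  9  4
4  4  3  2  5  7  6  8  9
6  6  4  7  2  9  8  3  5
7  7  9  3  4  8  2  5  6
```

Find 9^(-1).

2

First locate the identity: row 3 matches the header, so 3 is the identity.
Scan row 9 for 3: 9 ⊙ 2 = 3. Hence 9^(-1) = 2.
(Structurally, G here is isomorphic to the quaternion group Q_8.)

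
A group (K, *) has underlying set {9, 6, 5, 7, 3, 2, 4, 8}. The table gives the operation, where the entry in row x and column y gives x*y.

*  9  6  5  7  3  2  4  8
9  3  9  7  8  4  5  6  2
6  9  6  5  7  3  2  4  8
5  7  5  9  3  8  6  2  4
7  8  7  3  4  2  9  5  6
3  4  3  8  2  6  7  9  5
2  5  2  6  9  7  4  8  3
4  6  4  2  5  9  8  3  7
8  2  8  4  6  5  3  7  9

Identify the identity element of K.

6

The identity e satisfies e*x = x for all x, so its row in the table reproduces the column headers.
Row 6 reads: 9, 6, 5, 7, 3, 2, 4, 8 — exactly the header order. So 6 is the identity.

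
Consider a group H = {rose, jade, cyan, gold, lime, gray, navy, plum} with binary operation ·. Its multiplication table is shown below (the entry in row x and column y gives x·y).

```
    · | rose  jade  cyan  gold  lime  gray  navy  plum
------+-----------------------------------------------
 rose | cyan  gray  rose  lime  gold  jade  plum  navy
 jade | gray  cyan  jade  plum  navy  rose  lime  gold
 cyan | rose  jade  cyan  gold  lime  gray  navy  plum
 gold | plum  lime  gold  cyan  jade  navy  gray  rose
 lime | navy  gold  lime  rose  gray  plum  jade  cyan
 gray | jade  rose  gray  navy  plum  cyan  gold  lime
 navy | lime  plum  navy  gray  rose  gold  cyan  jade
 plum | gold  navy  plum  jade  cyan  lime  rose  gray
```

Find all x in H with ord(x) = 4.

{lime, plum}

Identity is cyan. Compute the order of each non-identity element by repeated multiplication:
  rose: rose → cyan  (order 2)
  jade: jade → cyan  (order 2)
  gold: gold → cyan  (order 2)
  lime: lime → gray → plum → cyan  (order 4)
  gray: gray → cyan  (order 2)
  navy: navy → cyan  (order 2)
  plum: plum → gray → lime → cyan  (order 4)
Elements of order 4: {lime, plum}.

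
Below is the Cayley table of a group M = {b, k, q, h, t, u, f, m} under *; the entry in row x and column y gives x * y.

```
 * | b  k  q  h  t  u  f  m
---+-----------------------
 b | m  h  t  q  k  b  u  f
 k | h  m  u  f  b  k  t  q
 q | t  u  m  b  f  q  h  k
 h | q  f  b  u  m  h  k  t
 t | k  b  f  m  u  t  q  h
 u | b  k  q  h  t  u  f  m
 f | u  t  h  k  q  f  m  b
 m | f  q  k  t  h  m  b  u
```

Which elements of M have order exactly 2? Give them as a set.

Identity is u. Compute the order of each non-identity element by repeated multiplication:
  b: b → m → f → u  (order 4)
  k: k → m → q → u  (order 4)
  q: q → m → k → u  (order 4)
  h: h → u  (order 2)
  t: t → u  (order 2)
  f: f → m → b → u  (order 4)
  m: m → u  (order 2)
Elements of order 2: {h, m, t}.

{h, m, t}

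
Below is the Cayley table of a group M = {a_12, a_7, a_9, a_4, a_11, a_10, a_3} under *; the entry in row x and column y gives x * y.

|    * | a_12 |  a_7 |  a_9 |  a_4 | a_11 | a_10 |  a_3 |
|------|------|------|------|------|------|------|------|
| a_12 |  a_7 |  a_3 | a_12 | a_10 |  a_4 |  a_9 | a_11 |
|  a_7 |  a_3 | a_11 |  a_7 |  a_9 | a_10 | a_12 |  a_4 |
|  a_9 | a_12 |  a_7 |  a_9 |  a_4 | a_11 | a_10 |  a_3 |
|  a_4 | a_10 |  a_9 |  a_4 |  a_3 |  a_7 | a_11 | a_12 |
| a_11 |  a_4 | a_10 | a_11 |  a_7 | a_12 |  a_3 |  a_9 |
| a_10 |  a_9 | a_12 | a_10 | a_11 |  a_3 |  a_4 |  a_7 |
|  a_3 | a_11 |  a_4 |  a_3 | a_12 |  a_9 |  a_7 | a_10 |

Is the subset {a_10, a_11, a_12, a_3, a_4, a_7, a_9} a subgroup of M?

Yes

{a_10, a_11, a_12, a_3, a_4, a_7, a_9} contains the identity a_9.
Checking products: every product of two elements of {a_10, a_11, a_12, a_3, a_4, a_7, a_9} (read from the table) lies in {a_10, a_11, a_12, a_3, a_4, a_7, a_9}, so the set is closed.
In a finite group, a nonempty closed subset is a subgroup. So {a_10, a_11, a_12, a_3, a_4, a_7, a_9} ≤ M.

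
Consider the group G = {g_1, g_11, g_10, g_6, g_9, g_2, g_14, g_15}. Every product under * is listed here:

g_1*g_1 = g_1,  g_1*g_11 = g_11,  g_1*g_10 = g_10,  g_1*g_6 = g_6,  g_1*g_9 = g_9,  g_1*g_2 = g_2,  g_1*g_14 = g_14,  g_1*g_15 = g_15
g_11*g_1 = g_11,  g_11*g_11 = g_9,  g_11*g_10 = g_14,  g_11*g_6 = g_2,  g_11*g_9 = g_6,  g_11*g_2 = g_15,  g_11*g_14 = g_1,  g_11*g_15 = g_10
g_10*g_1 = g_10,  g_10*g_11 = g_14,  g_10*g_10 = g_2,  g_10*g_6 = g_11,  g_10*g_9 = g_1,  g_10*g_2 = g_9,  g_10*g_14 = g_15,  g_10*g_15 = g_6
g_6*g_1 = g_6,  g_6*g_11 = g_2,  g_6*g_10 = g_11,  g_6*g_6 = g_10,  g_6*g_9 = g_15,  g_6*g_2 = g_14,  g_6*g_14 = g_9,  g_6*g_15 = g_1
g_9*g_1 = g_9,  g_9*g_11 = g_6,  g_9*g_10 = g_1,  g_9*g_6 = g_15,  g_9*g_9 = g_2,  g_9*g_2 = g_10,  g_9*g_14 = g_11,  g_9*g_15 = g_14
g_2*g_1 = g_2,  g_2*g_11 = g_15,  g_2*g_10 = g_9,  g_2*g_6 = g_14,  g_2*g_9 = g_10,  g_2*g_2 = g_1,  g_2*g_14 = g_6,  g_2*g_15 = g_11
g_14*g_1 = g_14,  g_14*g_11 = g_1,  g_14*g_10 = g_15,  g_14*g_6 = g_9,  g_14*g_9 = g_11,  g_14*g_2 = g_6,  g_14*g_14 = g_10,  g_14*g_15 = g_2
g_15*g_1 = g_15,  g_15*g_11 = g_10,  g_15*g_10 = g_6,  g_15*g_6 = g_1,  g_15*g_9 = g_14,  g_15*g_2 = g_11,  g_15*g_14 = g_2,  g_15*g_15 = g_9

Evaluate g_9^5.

g_9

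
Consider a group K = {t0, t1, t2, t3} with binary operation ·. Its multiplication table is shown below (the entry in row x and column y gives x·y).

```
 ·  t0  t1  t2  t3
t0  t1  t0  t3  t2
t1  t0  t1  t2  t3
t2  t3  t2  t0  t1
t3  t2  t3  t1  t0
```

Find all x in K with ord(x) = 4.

Identity is t1. Compute the order of each non-identity element by repeated multiplication:
  t0: t0 → t1  (order 2)
  t2: t2 → t0 → t3 → t1  (order 4)
  t3: t3 → t0 → t2 → t1  (order 4)
Elements of order 4: {t2, t3}.

{t2, t3}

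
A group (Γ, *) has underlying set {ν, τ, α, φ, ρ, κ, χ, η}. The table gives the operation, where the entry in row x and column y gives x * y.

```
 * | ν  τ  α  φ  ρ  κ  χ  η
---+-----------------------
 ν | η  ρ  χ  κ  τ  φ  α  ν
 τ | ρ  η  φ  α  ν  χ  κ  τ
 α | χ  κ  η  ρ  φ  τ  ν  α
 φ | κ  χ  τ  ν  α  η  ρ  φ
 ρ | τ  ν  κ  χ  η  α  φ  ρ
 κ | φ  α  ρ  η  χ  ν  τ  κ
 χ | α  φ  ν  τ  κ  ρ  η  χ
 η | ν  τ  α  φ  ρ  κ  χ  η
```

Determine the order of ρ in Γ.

The identity element is η (its row matches the header).
ρ^1 = ρ
ρ^2 = ρ * ρ = η
The first power of ρ equal to the identity is ρ^2, so ord(ρ) = 2.

2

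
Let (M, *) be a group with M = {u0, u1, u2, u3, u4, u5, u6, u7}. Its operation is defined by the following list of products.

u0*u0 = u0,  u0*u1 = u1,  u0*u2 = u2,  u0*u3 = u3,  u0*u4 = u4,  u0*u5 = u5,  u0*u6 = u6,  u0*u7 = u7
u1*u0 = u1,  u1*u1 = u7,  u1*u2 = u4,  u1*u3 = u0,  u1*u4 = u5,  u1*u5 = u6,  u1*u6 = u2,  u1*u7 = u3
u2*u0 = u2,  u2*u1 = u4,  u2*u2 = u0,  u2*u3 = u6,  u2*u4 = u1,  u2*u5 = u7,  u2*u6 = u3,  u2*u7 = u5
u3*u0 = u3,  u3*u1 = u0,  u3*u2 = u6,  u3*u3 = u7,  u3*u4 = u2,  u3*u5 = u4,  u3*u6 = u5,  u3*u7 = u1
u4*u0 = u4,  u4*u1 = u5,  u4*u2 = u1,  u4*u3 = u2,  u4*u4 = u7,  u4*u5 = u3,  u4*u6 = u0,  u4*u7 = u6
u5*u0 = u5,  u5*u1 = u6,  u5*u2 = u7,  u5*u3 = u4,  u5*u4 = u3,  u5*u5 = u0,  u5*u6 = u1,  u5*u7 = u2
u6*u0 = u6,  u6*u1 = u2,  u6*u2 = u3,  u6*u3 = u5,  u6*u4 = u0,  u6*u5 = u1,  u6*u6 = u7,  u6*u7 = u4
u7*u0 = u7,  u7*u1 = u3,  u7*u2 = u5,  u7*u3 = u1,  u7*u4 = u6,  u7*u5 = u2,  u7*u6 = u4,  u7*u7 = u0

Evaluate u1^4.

u0

u1^1 = u1
u1^2 = u1 * u1 = u7
u1^3 = u7 * u1 = u3
u1^4 = u3 * u1 = u0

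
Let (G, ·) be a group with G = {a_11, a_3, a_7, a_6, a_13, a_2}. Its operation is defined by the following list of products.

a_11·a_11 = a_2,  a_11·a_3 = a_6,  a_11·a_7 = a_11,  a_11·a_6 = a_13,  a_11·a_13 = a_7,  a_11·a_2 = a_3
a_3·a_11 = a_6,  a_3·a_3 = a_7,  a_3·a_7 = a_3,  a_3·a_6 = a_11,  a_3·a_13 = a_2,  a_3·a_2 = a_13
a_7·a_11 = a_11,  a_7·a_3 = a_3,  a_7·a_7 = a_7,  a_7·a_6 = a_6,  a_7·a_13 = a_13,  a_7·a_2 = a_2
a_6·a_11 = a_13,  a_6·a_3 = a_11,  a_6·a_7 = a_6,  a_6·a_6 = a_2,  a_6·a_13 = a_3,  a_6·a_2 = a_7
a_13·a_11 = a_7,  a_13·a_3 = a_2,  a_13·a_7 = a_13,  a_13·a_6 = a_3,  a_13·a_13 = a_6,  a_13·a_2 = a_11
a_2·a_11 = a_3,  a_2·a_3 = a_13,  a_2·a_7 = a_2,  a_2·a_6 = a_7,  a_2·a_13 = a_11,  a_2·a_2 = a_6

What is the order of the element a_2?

The identity element is a_7 (its row matches the header).
a_2^1 = a_2
a_2^2 = a_2·a_2 = a_6
a_2^3 = a_6·a_2 = a_7
The first power of a_2 equal to the identity is a_2^3, so ord(a_2) = 3.

3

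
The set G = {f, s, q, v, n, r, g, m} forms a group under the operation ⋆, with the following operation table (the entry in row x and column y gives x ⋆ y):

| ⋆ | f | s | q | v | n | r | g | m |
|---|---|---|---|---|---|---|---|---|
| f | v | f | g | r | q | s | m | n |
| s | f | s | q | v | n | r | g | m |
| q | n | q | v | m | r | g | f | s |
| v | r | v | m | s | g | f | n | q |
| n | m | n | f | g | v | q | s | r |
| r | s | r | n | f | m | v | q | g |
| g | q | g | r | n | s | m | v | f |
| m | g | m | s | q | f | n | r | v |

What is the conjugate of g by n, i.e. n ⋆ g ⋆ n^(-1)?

The identity is s. In row n, the entry s sits in column g, so n^(-1) = g.
n ⋆ g = s
s ⋆ g = g
(Structurally, G here is isomorphic to the quaternion group Q_8.)

g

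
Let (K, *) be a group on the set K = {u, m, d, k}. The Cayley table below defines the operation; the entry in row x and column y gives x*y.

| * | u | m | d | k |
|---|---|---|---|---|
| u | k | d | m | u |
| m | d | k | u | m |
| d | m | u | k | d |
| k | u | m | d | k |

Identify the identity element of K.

The identity e satisfies e*x = x for all x, so its row in the table reproduces the column headers.
Row k reads: u, m, d, k — exactly the header order. So k is the identity.

k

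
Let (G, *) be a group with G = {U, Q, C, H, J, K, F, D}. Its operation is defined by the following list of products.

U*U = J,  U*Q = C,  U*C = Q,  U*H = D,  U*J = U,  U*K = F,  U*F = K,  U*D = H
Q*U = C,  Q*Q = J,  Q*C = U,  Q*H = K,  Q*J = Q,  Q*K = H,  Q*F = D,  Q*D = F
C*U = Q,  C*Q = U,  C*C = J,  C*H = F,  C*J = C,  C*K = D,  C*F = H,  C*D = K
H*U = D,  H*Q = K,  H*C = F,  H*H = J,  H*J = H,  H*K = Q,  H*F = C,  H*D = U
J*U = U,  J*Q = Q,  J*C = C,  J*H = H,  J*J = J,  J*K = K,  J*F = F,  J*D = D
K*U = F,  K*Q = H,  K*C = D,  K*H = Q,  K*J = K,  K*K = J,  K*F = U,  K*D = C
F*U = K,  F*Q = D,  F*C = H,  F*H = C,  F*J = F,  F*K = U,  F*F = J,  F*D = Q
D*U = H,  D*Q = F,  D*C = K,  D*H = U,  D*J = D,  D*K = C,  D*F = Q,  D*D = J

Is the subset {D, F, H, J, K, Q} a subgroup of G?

K * D = C, which is not in {D, F, H, J, K, Q}.
The subset is not closed under *, so it is not a subgroup.
(Structurally, G here is isomorphic to the elementary abelian group (Z_2)^3.)

No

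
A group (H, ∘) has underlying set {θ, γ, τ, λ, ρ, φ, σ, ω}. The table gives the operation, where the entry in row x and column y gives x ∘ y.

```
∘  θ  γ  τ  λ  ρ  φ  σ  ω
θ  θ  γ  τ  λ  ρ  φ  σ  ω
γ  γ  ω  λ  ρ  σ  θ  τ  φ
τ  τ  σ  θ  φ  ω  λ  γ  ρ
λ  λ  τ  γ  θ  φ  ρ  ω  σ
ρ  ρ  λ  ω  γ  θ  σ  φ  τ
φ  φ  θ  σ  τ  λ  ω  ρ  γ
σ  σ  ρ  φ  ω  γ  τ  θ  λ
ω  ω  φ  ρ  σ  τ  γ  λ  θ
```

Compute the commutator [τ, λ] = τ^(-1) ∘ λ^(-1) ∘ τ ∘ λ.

ω

Identity is θ; from the table τ^(-1) = τ and λ^(-1) = λ.
τ ∘ λ = φ
φ ∘ τ = σ
σ ∘ λ = ω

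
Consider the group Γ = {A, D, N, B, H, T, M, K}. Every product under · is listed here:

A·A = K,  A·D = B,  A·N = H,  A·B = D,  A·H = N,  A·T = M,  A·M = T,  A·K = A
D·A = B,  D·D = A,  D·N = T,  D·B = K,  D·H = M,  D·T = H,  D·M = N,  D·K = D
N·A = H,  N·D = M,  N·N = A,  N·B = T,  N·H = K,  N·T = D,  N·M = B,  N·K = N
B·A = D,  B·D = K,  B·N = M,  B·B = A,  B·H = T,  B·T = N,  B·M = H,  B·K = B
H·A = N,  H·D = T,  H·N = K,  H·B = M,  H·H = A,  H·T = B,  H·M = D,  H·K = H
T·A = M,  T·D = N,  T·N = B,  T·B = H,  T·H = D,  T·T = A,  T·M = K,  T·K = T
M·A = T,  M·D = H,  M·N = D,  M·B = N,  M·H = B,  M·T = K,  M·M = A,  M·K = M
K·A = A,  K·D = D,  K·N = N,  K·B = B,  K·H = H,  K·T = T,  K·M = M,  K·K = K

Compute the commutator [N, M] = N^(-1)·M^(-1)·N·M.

Identity is K; from the table N^(-1) = H and M^(-1) = T.
H·T = B
B·N = M
M·M = A

A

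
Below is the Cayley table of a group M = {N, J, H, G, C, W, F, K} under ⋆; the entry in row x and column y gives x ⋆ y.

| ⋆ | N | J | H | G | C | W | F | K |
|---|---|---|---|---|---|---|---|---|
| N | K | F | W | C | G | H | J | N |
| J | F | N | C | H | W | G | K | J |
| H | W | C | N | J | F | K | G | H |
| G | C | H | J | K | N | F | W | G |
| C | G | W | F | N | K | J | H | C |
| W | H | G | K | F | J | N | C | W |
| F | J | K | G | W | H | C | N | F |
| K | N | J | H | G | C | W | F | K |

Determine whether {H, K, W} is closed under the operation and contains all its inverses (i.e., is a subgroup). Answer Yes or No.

W ⋆ W = N, which is not in {H, K, W}.
The subset is not closed under ⋆, so it is not a subgroup.

No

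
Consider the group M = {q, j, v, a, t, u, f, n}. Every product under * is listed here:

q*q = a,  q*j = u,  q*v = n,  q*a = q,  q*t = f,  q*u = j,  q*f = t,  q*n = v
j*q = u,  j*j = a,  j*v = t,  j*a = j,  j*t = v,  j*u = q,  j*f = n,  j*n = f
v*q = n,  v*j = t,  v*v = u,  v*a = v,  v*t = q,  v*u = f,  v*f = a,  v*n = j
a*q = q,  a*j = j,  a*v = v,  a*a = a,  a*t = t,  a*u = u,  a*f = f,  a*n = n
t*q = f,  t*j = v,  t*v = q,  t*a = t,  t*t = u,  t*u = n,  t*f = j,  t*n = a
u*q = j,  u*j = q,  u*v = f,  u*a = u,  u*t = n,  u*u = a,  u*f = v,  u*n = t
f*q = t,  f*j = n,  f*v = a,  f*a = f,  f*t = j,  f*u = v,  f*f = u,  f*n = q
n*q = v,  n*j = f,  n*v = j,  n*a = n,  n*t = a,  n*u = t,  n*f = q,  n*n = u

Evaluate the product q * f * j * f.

q * f = t
t * j = v
v * f = a
(Structurally, M here is isomorphic to Z_2 x Z_4.)

a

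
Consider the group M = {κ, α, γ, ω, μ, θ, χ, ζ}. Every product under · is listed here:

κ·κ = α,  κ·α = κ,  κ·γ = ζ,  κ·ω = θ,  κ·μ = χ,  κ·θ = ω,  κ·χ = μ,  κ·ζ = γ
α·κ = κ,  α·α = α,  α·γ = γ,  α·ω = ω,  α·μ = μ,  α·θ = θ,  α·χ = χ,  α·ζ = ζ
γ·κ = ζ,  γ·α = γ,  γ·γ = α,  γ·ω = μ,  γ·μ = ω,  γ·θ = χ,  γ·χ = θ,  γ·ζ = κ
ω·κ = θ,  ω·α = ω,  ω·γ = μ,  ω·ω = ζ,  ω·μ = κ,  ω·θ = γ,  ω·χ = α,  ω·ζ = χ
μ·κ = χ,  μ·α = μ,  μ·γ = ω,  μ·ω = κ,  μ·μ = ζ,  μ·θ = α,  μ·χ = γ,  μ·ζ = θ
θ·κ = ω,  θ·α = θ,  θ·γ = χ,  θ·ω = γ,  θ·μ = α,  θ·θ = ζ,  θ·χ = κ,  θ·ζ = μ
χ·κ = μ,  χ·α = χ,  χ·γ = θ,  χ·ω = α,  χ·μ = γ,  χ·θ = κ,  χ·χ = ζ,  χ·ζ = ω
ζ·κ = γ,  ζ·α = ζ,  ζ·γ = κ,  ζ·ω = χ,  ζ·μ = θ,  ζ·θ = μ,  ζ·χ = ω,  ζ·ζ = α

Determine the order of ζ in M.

The identity element is α (its row matches the header).
ζ^1 = ζ
ζ^2 = ζ·ζ = α
The first power of ζ equal to the identity is ζ^2, so ord(ζ) = 2.

2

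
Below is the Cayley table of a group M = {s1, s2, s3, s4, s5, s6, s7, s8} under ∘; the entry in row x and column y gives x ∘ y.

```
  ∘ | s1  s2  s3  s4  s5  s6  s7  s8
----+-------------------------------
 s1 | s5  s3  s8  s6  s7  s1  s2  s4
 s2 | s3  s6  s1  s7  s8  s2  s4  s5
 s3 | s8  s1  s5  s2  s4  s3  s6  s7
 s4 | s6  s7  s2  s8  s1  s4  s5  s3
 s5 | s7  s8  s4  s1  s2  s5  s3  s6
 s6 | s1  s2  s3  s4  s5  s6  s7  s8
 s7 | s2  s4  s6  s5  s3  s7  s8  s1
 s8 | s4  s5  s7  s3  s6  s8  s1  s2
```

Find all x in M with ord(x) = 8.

{s1, s3, s4, s7}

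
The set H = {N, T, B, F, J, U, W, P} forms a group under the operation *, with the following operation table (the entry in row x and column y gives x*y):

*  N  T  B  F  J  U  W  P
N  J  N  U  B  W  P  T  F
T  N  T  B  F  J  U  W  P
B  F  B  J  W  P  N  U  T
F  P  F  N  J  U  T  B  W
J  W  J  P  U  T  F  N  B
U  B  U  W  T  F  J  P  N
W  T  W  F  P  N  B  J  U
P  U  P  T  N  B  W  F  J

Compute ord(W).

4

The identity element is T (its row matches the header).
W^1 = W
W^2 = W*W = J
W^3 = J*W = N
W^4 = N*W = T
The first power of W equal to the identity is W^4, so ord(W) = 4.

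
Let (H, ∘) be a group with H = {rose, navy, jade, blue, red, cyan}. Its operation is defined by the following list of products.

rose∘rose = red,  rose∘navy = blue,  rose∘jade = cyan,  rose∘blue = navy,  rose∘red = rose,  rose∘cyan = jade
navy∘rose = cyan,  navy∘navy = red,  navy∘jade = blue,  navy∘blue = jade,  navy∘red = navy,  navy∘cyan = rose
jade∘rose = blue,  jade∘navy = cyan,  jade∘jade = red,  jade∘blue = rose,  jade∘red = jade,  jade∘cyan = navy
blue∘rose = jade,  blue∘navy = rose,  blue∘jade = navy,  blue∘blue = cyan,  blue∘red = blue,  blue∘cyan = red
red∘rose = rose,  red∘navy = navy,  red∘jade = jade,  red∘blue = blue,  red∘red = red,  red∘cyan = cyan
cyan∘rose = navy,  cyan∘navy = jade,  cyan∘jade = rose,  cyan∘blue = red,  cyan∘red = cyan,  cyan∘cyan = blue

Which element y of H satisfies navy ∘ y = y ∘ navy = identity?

First locate the identity: row red matches the header, so red is the identity.
Scan row navy for red: navy ∘ navy = red. Hence navy^(-1) = navy.
(Structurally, H here is isomorphic to the symmetric group S_3.)

navy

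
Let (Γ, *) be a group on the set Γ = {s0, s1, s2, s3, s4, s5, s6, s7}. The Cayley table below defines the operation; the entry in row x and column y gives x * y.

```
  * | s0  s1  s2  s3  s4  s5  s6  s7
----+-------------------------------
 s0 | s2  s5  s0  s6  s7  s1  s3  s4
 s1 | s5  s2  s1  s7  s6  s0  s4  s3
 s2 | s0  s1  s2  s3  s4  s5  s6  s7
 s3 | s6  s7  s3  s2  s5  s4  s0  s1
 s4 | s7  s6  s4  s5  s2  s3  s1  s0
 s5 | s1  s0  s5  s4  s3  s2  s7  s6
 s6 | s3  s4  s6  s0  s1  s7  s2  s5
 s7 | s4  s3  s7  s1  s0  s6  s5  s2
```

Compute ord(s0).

2

The identity element is s2 (its row matches the header).
s0^1 = s0
s0^2 = s0 * s0 = s2
The first power of s0 equal to the identity is s0^2, so ord(s0) = 2.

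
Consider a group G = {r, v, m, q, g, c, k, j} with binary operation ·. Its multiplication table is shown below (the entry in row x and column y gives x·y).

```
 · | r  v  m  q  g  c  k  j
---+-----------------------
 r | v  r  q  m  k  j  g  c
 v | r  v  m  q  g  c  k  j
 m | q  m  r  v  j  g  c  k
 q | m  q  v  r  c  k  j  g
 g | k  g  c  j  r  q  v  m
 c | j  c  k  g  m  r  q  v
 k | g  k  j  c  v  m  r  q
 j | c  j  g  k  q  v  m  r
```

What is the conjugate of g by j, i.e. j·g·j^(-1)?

The identity is v. In row j, the entry v sits in column c, so j^(-1) = c.
j·g = q
q·c = k

k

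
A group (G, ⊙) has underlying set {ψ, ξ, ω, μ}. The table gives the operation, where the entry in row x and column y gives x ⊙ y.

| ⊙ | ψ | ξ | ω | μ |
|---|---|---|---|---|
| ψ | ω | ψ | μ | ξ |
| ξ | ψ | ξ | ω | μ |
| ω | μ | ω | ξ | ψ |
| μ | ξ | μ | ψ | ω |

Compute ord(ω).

The identity element is ξ (its row matches the header).
ω^1 = ω
ω^2 = ω ⊙ ω = ξ
The first power of ω equal to the identity is ω^2, so ord(ω) = 2.

2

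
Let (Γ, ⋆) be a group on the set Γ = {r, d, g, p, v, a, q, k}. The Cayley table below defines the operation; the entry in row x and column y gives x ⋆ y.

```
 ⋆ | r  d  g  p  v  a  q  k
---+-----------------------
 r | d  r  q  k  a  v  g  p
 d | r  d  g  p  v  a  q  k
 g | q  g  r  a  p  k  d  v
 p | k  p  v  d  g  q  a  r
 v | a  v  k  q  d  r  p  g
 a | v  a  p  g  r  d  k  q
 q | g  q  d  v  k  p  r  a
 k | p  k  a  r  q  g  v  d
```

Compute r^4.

d

r^1 = r
r^2 = r ⋆ r = d
r^3 = d ⋆ r = r
r^4 = r ⋆ r = d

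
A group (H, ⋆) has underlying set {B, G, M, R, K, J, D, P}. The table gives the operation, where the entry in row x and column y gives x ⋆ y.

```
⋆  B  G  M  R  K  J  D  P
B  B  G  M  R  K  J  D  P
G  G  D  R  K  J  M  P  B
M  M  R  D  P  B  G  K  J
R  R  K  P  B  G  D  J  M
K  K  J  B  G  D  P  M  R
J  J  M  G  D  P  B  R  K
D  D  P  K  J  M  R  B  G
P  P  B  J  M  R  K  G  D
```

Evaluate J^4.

B

J^1 = J
J^2 = J ⋆ J = B
J^3 = B ⋆ J = J
J^4 = J ⋆ J = B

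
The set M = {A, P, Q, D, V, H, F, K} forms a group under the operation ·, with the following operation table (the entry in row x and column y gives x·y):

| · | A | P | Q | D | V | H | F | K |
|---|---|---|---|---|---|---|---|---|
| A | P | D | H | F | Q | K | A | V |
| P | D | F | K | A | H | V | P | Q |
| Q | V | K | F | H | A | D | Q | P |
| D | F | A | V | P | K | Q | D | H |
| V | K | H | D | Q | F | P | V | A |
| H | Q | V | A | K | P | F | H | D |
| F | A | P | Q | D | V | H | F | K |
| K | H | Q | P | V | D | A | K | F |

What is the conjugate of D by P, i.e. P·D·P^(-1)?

The identity is F. In row P, the entry F sits in column P, so P^(-1) = P.
P·D = A
A·P = D

D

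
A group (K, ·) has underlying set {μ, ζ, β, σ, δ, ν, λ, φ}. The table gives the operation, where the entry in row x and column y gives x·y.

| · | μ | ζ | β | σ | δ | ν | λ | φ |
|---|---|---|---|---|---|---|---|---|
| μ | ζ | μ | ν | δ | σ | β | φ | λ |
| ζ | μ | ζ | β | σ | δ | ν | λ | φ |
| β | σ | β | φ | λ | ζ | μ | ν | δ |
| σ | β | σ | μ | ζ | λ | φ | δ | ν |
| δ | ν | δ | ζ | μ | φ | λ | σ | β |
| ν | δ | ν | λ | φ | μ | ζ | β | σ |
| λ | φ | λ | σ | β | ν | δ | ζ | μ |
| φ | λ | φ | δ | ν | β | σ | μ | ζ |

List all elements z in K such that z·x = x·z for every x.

{ζ, φ}

An element z is central iff its row equals its column in the table.
For δ: δ·ν = λ ≠ μ = ν·δ, so δ ∉ Z.
Checking each element this way leaves Z(K) = {ζ, φ}.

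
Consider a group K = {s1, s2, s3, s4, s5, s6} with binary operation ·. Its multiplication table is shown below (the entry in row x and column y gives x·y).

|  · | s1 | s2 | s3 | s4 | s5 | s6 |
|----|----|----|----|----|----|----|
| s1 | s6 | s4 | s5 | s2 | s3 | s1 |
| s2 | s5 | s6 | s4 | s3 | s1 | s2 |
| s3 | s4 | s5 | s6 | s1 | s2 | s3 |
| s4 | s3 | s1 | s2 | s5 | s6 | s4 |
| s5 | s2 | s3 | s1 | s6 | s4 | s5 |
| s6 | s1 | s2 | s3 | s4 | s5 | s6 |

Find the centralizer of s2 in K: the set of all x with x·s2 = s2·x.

Compare row s2 with column s2 entry by entry.
s5·s2 = s3 but s2·s5 = s1, so s5 does not.
Collecting the elements that commute with s2: C(s2) = {s2, s6}.

{s2, s6}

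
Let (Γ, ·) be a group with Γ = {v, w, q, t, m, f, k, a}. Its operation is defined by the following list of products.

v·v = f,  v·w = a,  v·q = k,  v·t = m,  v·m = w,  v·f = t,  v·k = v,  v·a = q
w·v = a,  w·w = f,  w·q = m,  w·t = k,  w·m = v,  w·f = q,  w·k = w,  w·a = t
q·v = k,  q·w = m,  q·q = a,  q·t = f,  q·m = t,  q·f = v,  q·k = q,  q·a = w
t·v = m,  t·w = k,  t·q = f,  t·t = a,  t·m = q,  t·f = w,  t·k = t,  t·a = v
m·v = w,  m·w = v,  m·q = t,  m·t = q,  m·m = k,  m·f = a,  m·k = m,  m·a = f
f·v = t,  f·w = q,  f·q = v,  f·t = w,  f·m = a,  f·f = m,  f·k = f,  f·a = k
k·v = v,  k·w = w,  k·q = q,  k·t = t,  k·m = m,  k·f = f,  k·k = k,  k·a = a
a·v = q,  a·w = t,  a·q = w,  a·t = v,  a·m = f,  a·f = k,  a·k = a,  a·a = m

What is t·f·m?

t·f = w
w·m = v
(Structurally, Γ here is isomorphic to the cyclic group Z_8.)

v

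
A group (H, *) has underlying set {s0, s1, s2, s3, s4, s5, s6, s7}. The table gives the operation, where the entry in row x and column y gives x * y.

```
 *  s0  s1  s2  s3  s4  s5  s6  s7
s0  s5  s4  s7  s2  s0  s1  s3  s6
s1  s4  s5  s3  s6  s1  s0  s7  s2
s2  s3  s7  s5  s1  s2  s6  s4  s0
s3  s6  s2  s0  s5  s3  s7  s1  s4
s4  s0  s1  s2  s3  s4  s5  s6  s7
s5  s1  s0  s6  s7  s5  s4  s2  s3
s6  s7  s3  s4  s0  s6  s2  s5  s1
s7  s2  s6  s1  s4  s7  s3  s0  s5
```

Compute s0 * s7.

Read row s0, column s7: s0 * s7 = s6.

s6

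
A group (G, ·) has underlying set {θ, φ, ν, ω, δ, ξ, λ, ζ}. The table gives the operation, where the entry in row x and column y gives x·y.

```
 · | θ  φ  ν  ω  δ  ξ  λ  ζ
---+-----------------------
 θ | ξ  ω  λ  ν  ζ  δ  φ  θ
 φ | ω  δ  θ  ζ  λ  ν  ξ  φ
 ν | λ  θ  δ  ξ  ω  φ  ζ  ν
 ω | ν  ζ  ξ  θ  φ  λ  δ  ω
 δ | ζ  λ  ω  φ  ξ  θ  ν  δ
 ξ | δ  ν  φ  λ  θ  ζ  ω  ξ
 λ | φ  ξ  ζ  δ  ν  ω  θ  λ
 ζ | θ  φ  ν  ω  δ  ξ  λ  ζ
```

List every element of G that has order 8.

{λ, ν, φ, ω}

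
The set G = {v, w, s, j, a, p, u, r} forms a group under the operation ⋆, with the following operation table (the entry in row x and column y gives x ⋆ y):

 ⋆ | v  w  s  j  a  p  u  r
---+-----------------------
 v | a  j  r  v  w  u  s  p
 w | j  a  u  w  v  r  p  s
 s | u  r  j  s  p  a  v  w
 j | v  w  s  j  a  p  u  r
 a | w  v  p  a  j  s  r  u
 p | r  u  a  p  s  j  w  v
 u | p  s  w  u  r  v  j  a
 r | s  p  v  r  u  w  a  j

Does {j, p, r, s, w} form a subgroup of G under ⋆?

w ⋆ w = a, which is not in {j, p, r, s, w}.
The subset is not closed under ⋆, so it is not a subgroup.

No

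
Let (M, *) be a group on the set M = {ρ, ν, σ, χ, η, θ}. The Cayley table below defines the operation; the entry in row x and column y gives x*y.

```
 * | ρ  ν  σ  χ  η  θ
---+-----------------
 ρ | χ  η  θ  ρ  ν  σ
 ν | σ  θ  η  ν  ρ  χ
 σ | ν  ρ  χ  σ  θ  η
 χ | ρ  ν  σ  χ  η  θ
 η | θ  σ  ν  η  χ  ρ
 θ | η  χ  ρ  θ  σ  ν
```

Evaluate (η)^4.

η^1 = η
η^2 = η*η = χ
η^3 = χ*η = η
η^4 = η*η = χ

χ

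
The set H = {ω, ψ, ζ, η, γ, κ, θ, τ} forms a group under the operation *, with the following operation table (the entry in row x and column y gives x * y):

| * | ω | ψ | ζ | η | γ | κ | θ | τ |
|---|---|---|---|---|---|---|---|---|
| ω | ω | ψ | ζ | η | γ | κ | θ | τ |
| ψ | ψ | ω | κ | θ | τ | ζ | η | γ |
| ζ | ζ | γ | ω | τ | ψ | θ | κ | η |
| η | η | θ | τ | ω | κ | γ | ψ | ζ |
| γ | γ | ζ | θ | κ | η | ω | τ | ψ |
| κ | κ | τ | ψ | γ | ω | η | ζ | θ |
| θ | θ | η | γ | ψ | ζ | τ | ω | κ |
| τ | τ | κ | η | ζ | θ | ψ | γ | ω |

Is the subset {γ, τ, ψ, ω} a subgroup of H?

No

γ * γ = η, which is not in {γ, τ, ψ, ω}.
The subset is not closed under *, so it is not a subgroup.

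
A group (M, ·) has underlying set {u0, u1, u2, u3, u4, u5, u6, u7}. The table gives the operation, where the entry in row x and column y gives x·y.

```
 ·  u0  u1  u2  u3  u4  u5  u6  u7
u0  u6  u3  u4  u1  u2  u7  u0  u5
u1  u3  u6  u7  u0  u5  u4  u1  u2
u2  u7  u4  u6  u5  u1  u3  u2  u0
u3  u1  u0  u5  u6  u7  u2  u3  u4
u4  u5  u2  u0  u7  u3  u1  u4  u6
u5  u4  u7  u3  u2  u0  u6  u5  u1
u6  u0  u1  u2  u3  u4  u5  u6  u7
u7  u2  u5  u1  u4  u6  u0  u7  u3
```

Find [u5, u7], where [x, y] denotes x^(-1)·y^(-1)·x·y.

u3

Identity is u6; from the table u5^(-1) = u5 and u7^(-1) = u4.
u5·u4 = u0
u0·u5 = u7
u7·u7 = u3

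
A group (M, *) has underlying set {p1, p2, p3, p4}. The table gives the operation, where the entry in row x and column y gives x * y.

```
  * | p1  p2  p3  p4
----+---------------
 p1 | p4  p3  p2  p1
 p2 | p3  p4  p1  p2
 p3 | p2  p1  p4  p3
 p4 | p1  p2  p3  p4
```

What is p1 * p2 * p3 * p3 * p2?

p1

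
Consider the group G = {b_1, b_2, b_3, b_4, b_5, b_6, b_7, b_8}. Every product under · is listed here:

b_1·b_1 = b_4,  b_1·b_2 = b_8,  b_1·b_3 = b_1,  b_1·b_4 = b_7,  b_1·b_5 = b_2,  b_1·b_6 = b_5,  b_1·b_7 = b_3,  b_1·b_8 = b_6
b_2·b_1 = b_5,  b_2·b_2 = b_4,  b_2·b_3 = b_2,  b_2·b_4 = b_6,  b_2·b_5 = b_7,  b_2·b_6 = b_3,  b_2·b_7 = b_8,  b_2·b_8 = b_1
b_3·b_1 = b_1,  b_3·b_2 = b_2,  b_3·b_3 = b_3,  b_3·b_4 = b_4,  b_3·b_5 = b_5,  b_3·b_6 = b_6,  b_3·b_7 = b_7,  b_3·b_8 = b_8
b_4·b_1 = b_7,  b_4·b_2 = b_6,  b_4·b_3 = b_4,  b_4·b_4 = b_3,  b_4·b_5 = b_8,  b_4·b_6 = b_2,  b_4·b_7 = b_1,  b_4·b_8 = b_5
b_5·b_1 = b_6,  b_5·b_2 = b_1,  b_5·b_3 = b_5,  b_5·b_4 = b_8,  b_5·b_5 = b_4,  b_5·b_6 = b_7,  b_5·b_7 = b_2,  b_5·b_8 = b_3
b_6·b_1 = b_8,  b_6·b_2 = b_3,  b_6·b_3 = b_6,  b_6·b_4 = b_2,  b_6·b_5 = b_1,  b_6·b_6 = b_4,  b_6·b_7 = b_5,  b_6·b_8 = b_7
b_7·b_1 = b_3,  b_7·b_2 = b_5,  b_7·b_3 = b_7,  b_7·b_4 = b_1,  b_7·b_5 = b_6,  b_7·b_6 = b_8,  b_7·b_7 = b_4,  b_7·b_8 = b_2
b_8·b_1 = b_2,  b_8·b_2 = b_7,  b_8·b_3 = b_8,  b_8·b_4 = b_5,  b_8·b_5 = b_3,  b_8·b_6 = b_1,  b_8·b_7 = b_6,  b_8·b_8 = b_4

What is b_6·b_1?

b_8

Read row b_6, column b_1: b_6·b_1 = b_8.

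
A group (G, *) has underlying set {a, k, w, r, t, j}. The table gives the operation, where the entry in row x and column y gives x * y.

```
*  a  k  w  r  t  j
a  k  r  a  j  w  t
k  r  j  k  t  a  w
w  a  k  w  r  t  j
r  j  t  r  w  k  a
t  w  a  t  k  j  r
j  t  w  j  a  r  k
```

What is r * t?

k

Read row r, column t: r * t = k.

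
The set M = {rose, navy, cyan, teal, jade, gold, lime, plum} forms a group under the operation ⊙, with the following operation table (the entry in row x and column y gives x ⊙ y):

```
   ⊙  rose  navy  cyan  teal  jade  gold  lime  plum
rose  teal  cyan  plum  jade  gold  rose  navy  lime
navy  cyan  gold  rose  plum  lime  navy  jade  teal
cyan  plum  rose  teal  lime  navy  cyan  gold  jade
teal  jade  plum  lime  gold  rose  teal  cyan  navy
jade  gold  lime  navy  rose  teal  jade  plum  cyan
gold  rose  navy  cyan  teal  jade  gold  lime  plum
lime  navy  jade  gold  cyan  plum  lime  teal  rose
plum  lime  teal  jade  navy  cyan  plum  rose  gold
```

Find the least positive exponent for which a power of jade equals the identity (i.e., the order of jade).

4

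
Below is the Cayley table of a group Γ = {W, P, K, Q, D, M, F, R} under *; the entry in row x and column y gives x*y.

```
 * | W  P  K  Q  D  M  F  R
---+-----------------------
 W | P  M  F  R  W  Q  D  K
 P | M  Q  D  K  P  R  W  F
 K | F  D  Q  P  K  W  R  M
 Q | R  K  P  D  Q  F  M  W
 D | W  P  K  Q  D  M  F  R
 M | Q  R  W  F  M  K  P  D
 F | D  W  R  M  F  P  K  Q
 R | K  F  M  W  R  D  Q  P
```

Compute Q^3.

Q^1 = Q
Q^2 = Q*Q = D
Q^3 = D*Q = Q

Q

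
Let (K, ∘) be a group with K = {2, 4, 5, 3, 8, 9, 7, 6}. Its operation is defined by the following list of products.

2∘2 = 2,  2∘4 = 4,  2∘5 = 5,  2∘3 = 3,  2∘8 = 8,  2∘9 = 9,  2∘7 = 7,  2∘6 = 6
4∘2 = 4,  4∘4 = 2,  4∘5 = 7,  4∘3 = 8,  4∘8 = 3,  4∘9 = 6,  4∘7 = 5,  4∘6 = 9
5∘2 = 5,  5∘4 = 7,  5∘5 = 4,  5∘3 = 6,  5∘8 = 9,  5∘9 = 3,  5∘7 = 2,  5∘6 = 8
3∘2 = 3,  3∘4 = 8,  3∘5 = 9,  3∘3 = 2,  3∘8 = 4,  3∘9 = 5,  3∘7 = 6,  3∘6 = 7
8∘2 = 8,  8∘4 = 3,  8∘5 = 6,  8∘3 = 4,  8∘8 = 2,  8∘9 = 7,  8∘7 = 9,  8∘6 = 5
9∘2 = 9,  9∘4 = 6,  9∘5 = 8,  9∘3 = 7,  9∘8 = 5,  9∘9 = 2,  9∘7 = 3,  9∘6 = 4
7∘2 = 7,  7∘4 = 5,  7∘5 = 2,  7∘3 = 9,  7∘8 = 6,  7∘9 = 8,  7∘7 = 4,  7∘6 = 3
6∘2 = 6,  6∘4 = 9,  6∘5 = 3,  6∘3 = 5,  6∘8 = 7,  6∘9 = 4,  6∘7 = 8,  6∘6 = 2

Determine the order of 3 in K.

The identity element is 2 (its row matches the header).
3^1 = 3
3^2 = 3 ∘ 3 = 2
The first power of 3 equal to the identity is 3^2, so ord(3) = 2.

2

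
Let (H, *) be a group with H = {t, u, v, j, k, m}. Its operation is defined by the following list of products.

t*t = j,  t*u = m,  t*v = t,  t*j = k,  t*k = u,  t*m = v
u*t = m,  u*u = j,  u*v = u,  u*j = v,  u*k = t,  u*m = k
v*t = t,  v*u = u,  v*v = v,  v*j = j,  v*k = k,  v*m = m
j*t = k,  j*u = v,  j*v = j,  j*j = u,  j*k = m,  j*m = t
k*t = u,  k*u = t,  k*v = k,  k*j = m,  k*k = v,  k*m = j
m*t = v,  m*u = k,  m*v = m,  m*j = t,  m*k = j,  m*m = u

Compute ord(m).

6

The identity element is v (its row matches the header).
m^1 = m
m^2 = m * m = u
m^3 = u * m = k
m^4 = k * m = j
m^5 = j * m = t
m^6 = t * m = v
The first power of m equal to the identity is m^6, so ord(m) = 6.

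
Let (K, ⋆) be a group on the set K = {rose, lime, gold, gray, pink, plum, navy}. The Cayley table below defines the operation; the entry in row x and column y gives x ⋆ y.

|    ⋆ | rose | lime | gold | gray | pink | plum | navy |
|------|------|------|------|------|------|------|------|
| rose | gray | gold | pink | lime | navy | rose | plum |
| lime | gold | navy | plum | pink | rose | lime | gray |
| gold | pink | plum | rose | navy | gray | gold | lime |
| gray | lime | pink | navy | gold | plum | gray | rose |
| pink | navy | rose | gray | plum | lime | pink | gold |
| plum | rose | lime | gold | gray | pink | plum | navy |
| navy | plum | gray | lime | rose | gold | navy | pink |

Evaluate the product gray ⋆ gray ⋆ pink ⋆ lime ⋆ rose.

gray ⋆ gray = gold
gold ⋆ pink = gray
gray ⋆ lime = pink
pink ⋆ rose = navy

navy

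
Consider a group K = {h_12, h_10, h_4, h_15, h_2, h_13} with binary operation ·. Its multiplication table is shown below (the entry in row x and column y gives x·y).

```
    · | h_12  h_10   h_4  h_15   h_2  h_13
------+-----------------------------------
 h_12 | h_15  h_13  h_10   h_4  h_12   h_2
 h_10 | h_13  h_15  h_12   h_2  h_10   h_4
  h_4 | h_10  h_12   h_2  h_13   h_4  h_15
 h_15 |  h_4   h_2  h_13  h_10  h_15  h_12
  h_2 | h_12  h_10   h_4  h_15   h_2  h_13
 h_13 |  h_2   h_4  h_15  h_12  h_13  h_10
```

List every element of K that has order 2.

Identity is h_2. Compute the order of each non-identity element by repeated multiplication:
  h_12: h_12 → h_15 → h_4 → h_10 → h_13 → h_2  (order 6)
  h_10: h_10 → h_15 → h_2  (order 3)
  h_4: h_4 → h_2  (order 2)
  h_15: h_15 → h_10 → h_2  (order 3)
  h_13: h_13 → h_10 → h_4 → h_15 → h_12 → h_2  (order 6)
Elements of order 2: {h_4}.

{h_4}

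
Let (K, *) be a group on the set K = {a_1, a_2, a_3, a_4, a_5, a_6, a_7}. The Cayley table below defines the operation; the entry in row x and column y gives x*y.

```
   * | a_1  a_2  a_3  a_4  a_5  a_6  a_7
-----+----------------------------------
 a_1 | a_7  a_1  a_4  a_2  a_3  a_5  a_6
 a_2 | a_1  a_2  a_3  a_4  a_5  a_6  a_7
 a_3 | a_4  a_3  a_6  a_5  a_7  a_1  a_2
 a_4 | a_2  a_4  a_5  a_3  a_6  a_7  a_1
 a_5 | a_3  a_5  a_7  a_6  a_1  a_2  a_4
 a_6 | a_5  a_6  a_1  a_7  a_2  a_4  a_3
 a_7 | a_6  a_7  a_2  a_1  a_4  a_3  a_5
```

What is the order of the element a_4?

7

The identity element is a_2 (its row matches the header).
a_4^1 = a_4
a_4^2 = a_4*a_4 = a_3
a_4^3 = a_3*a_4 = a_5
a_4^4 = a_5*a_4 = a_6
a_4^5 = a_6*a_4 = a_7
a_4^6 = a_7*a_4 = a_1
a_4^7 = a_1*a_4 = a_2
The first power of a_4 equal to the identity is a_4^7, so ord(a_4) = 7.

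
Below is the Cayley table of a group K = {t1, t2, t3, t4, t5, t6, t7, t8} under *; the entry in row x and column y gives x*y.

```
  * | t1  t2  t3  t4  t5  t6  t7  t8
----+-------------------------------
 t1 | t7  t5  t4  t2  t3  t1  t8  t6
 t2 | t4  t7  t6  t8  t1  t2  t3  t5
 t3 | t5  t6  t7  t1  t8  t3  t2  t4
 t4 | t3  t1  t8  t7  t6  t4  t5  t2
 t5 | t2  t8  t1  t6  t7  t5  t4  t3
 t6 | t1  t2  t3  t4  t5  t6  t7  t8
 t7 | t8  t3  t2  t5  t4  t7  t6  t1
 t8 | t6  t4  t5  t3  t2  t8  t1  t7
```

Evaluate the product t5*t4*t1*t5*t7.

t2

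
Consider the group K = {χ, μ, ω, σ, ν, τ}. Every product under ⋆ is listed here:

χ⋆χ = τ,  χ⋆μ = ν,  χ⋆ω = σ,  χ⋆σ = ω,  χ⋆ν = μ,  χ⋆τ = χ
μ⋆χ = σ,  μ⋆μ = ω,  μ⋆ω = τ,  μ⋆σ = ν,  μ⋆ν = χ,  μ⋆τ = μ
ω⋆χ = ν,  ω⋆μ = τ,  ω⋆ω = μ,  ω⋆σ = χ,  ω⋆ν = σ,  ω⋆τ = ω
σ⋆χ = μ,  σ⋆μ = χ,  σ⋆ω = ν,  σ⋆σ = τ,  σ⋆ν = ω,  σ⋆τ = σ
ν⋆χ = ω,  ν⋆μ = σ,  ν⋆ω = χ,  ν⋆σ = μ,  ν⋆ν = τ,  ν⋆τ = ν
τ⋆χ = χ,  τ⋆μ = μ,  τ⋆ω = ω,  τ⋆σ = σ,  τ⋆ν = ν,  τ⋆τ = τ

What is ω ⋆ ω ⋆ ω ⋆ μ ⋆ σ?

ν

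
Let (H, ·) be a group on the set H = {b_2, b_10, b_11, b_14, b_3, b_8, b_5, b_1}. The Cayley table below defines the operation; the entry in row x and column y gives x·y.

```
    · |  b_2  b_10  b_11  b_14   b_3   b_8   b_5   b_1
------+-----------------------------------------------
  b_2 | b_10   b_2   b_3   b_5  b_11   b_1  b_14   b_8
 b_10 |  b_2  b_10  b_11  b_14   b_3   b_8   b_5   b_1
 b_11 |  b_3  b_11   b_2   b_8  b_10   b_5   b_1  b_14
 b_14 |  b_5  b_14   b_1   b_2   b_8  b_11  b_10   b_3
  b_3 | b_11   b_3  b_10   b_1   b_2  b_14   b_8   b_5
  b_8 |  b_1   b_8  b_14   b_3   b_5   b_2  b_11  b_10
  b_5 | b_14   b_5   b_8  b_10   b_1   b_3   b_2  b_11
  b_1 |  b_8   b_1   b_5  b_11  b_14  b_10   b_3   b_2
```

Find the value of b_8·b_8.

Read row b_8, column b_8: b_8·b_8 = b_2.

b_2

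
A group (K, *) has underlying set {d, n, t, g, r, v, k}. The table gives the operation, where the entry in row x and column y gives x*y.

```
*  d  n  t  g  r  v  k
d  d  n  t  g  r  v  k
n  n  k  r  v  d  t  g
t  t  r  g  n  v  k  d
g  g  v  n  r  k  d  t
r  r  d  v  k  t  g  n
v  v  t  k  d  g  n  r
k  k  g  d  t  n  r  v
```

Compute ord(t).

7

The identity element is d (its row matches the header).
t^1 = t
t^2 = t*t = g
t^3 = g*t = n
t^4 = n*t = r
t^5 = r*t = v
t^6 = v*t = k
t^7 = k*t = d
The first power of t equal to the identity is t^7, so ord(t) = 7.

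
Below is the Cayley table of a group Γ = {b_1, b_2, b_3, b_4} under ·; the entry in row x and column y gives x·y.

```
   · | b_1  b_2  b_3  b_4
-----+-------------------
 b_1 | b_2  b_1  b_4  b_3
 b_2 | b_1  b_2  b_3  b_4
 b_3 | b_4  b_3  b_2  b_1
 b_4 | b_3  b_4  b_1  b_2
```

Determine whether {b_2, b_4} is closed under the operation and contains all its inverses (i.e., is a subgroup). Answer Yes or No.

{b_2, b_4} contains the identity b_2.
Checking products: every product of two elements of {b_2, b_4} (read from the table) lies in {b_2, b_4}, so the set is closed.
In a finite group, a nonempty closed subset is a subgroup. So {b_2, b_4} ≤ Γ.

Yes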